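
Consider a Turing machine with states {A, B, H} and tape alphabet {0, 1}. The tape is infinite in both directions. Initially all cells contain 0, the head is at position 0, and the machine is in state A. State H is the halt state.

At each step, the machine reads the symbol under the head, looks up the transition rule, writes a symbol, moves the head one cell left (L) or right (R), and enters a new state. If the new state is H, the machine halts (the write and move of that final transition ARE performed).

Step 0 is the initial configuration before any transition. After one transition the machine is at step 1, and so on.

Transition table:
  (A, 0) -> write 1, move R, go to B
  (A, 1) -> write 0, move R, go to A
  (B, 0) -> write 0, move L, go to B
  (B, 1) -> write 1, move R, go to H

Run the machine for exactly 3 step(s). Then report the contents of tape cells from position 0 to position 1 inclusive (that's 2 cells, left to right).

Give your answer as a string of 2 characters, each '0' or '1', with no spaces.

Step 1: in state A at pos 0, read 0 -> (A,0)->write 1,move R,goto B. Now: state=B, head=1, tape[-1..2]=0100 (head:   ^)
Step 2: in state B at pos 1, read 0 -> (B,0)->write 0,move L,goto B. Now: state=B, head=0, tape[-1..2]=0100 (head:  ^)
Step 3: in state B at pos 0, read 1 -> (B,1)->write 1,move R,goto H. Now: state=H, head=1, tape[-1..2]=0100 (head:   ^)

Answer: 10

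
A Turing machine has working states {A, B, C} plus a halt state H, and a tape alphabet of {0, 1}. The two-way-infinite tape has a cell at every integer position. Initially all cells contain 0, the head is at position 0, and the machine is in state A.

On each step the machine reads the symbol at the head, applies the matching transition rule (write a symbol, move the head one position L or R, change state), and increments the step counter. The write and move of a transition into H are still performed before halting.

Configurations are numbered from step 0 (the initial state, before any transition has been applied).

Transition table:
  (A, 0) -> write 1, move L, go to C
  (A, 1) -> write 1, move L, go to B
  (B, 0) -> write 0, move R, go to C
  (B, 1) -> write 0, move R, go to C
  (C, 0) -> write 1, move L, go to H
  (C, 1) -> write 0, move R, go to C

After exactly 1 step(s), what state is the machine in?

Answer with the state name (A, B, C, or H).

Answer: C

Derivation:
Step 1: in state A at pos 0, read 0 -> (A,0)->write 1,move L,goto C. Now: state=C, head=-1, tape[-2..1]=0010 (head:  ^)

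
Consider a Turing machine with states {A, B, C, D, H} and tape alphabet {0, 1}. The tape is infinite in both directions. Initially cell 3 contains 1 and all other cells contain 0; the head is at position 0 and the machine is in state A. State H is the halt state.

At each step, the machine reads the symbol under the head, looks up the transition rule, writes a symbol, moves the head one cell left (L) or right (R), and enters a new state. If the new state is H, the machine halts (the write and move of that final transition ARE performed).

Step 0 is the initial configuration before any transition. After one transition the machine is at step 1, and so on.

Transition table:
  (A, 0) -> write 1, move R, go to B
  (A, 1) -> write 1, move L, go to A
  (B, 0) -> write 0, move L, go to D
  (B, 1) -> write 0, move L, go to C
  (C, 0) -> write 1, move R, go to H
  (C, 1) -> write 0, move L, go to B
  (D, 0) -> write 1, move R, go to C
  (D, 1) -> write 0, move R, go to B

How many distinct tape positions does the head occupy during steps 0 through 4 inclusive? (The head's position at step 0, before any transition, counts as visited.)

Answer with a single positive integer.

Answer: 2

Derivation:
Step 1: in state A at pos 0, read 0 -> (A,0)->write 1,move R,goto B. Now: state=B, head=1, tape[-1..4]=010010 (head:   ^)
Step 2: in state B at pos 1, read 0 -> (B,0)->write 0,move L,goto D. Now: state=D, head=0, tape[-1..4]=010010 (head:  ^)
Step 3: in state D at pos 0, read 1 -> (D,1)->write 0,move R,goto B. Now: state=B, head=1, tape[-1..4]=000010 (head:   ^)
Step 4: in state B at pos 1, read 0 -> (B,0)->write 0,move L,goto D. Now: state=D, head=0, tape[-1..4]=000010 (head:  ^)
Head positions at steps 0..4: starting at 0, distinct positions visited = {0, 1} -> 2 position(s)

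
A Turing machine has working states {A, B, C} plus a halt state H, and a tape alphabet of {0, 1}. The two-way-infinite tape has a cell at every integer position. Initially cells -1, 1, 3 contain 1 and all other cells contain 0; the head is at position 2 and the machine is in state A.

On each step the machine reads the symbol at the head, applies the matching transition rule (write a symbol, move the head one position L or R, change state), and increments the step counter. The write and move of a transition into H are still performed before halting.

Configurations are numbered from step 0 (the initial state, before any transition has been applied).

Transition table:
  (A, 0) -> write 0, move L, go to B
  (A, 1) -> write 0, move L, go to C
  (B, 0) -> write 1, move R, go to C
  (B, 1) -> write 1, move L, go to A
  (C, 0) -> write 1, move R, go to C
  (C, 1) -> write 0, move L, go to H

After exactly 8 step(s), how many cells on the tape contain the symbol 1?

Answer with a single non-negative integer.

Answer: 4

Derivation:
Step 1: in state A at pos 2, read 0 -> (A,0)->write 0,move L,goto B. Now: state=B, head=1, tape[-2..4]=0101010 (head:    ^)
Step 2: in state B at pos 1, read 1 -> (B,1)->write 1,move L,goto A. Now: state=A, head=0, tape[-2..4]=0101010 (head:   ^)
Step 3: in state A at pos 0, read 0 -> (A,0)->write 0,move L,goto B. Now: state=B, head=-1, tape[-2..4]=0101010 (head:  ^)
Step 4: in state B at pos -1, read 1 -> (B,1)->write 1,move L,goto A. Now: state=A, head=-2, tape[-3..4]=00101010 (head:  ^)
Step 5: in state A at pos -2, read 0 -> (A,0)->write 0,move L,goto B. Now: state=B, head=-3, tape[-4..4]=000101010 (head:  ^)
Step 6: in state B at pos -3, read 0 -> (B,0)->write 1,move R,goto C. Now: state=C, head=-2, tape[-4..4]=010101010 (head:   ^)
Step 7: in state C at pos -2, read 0 -> (C,0)->write 1,move R,goto C. Now: state=C, head=-1, tape[-4..4]=011101010 (head:    ^)
Step 8: in state C at pos -1, read 1 -> (C,1)->write 0,move L,goto H. Now: state=H, head=-2, tape[-4..4]=011001010 (head:   ^)
Cells containing 1 after step 8: {-3, -2, 1, 3} -> 4 cell(s)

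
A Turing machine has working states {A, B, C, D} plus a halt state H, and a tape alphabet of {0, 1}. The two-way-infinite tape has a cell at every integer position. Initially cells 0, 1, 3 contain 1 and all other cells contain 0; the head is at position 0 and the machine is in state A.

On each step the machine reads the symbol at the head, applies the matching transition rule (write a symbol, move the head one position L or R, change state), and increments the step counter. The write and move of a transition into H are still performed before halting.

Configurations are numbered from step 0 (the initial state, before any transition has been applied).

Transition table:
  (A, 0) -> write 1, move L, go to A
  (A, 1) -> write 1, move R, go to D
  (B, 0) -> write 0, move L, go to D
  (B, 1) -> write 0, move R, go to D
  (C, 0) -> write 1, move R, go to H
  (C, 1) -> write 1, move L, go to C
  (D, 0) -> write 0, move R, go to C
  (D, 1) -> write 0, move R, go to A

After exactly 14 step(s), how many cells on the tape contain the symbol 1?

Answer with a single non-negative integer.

Step 1: in state A at pos 0, read 1 -> (A,1)->write 1,move R,goto D. Now: state=D, head=1, tape[-1..4]=011010 (head:   ^)
Step 2: in state D at pos 1, read 1 -> (D,1)->write 0,move R,goto A. Now: state=A, head=2, tape[-1..4]=010010 (head:    ^)
Step 3: in state A at pos 2, read 0 -> (A,0)->write 1,move L,goto A. Now: state=A, head=1, tape[-1..4]=010110 (head:   ^)
Step 4: in state A at pos 1, read 0 -> (A,0)->write 1,move L,goto A. Now: state=A, head=0, tape[-1..4]=011110 (head:  ^)
Step 5: in state A at pos 0, read 1 -> (A,1)->write 1,move R,goto D. Now: state=D, head=1, tape[-1..4]=011110 (head:   ^)
Step 6: in state D at pos 1, read 1 -> (D,1)->write 0,move R,goto A. Now: state=A, head=2, tape[-1..4]=010110 (head:    ^)
Step 7: in state A at pos 2, read 1 -> (A,1)->write 1,move R,goto D. Now: state=D, head=3, tape[-1..4]=010110 (head:     ^)
Step 8: in state D at pos 3, read 1 -> (D,1)->write 0,move R,goto A. Now: state=A, head=4, tape[-1..5]=0101000 (head:      ^)
Step 9: in state A at pos 4, read 0 -> (A,0)->write 1,move L,goto A. Now: state=A, head=3, tape[-1..5]=0101010 (head:     ^)
Step 10: in state A at pos 3, read 0 -> (A,0)->write 1,move L,goto A. Now: state=A, head=2, tape[-1..5]=0101110 (head:    ^)
Step 11: in state A at pos 2, read 1 -> (A,1)->write 1,move R,goto D. Now: state=D, head=3, tape[-1..5]=0101110 (head:     ^)
Step 12: in state D at pos 3, read 1 -> (D,1)->write 0,move R,goto A. Now: state=A, head=4, tape[-1..5]=0101010 (head:      ^)
Step 13: in state A at pos 4, read 1 -> (A,1)->write 1,move R,goto D. Now: state=D, head=5, tape[-1..6]=01010100 (head:       ^)
Step 14: in state D at pos 5, read 0 -> (D,0)->write 0,move R,goto C. Now: state=C, head=6, tape[-1..7]=010101000 (head:        ^)
Cells containing 1 after step 14: {0, 2, 4} -> 3 cell(s)

Answer: 3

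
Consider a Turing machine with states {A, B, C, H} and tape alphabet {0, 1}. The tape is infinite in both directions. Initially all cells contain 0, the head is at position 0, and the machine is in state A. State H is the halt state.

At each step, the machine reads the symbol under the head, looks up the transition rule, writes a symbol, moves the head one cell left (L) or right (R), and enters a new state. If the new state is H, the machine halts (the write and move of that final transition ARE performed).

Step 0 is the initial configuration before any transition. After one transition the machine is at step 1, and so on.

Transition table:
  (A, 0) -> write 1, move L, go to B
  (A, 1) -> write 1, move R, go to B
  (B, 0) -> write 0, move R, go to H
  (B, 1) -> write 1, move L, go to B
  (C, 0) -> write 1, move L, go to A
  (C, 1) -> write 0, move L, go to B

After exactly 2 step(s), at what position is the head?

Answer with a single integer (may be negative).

Answer: 0

Derivation:
Step 1: in state A at pos 0, read 0 -> (A,0)->write 1,move L,goto B. Now: state=B, head=-1, tape[-2..1]=0010 (head:  ^)
Step 2: in state B at pos -1, read 0 -> (B,0)->write 0,move R,goto H. Now: state=H, head=0, tape[-2..1]=0010 (head:   ^)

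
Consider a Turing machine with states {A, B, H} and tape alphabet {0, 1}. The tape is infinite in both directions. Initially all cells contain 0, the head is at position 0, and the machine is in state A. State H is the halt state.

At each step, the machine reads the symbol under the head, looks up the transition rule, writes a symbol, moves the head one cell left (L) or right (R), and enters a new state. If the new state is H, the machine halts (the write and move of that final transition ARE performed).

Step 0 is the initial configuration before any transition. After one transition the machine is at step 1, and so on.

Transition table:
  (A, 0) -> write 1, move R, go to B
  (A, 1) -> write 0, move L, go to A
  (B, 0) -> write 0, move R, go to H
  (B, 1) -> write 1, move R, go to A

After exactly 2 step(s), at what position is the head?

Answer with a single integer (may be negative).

Step 1: in state A at pos 0, read 0 -> (A,0)->write 1,move R,goto B. Now: state=B, head=1, tape[-1..2]=0100 (head:   ^)
Step 2: in state B at pos 1, read 0 -> (B,0)->write 0,move R,goto H. Now: state=H, head=2, tape[-1..3]=01000 (head:    ^)

Answer: 2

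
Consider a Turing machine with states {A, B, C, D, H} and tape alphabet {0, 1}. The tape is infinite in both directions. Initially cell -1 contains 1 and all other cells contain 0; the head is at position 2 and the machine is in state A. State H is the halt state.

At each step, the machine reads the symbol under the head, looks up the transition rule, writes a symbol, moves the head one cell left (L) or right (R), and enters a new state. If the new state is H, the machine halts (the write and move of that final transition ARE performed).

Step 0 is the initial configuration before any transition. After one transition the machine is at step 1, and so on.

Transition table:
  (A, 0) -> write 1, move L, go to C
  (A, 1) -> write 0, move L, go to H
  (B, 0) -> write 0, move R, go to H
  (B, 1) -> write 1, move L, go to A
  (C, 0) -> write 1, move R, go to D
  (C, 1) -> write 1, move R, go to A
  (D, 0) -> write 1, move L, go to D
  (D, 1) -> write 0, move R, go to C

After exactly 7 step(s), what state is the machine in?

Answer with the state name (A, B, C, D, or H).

Answer: A

Derivation:
Step 1: in state A at pos 2, read 0 -> (A,0)->write 1,move L,goto C. Now: state=C, head=1, tape[-2..3]=010010 (head:    ^)
Step 2: in state C at pos 1, read 0 -> (C,0)->write 1,move R,goto D. Now: state=D, head=2, tape[-2..3]=010110 (head:     ^)
Step 3: in state D at pos 2, read 1 -> (D,1)->write 0,move R,goto C. Now: state=C, head=3, tape[-2..4]=0101000 (head:      ^)
Step 4: in state C at pos 3, read 0 -> (C,0)->write 1,move R,goto D. Now: state=D, head=4, tape[-2..5]=01010100 (head:       ^)
Step 5: in state D at pos 4, read 0 -> (D,0)->write 1,move L,goto D. Now: state=D, head=3, tape[-2..5]=01010110 (head:      ^)
Step 6: in state D at pos 3, read 1 -> (D,1)->write 0,move R,goto C. Now: state=C, head=4, tape[-2..5]=01010010 (head:       ^)
Step 7: in state C at pos 4, read 1 -> (C,1)->write 1,move R,goto A. Now: state=A, head=5, tape[-2..6]=010100100 (head:        ^)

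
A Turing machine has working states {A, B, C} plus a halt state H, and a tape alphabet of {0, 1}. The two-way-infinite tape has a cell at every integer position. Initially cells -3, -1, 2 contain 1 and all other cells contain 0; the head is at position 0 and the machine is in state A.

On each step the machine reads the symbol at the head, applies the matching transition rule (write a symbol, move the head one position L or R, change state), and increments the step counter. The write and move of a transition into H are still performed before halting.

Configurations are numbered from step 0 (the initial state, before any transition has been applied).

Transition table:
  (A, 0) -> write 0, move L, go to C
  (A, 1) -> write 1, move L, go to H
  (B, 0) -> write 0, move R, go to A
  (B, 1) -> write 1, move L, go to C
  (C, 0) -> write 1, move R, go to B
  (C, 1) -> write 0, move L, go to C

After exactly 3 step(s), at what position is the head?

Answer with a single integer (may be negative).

Step 1: in state A at pos 0, read 0 -> (A,0)->write 0,move L,goto C. Now: state=C, head=-1, tape[-4..3]=01010010 (head:    ^)
Step 2: in state C at pos -1, read 1 -> (C,1)->write 0,move L,goto C. Now: state=C, head=-2, tape[-4..3]=01000010 (head:   ^)
Step 3: in state C at pos -2, read 0 -> (C,0)->write 1,move R,goto B. Now: state=B, head=-1, tape[-4..3]=01100010 (head:    ^)

Answer: -1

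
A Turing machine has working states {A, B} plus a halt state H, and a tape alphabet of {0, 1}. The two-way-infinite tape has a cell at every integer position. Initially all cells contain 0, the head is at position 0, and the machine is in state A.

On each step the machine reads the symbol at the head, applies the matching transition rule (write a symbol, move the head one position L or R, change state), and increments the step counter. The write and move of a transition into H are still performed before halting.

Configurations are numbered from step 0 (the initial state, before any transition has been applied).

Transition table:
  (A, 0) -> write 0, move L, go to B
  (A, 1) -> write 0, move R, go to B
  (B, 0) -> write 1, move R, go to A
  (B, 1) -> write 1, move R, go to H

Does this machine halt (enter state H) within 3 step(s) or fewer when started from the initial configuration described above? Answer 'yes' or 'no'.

Step 1: in state A at pos 0, read 0 -> (A,0)->write 0,move L,goto B. Now: state=B, head=-1, tape[-2..1]=0000 (head:  ^)
Step 2: in state B at pos -1, read 0 -> (B,0)->write 1,move R,goto A. Now: state=A, head=0, tape[-2..1]=0100 (head:   ^)
Step 3: in state A at pos 0, read 0 -> (A,0)->write 0,move L,goto B. Now: state=B, head=-1, tape[-2..1]=0100 (head:  ^)
After 3 step(s): state = B (not H) -> not halted within 3 -> no

Answer: no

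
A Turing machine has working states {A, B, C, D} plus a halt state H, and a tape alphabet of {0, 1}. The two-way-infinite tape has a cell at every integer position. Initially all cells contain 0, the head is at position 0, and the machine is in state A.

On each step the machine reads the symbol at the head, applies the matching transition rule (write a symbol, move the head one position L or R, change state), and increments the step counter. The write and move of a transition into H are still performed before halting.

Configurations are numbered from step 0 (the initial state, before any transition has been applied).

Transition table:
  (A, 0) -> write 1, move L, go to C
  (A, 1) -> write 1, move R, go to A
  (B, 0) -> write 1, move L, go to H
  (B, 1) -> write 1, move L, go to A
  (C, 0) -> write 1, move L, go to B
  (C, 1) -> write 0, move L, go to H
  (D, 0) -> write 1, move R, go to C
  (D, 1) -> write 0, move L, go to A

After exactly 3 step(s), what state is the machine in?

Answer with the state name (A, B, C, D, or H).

Answer: H

Derivation:
Step 1: in state A at pos 0, read 0 -> (A,0)->write 1,move L,goto C. Now: state=C, head=-1, tape[-2..1]=0010 (head:  ^)
Step 2: in state C at pos -1, read 0 -> (C,0)->write 1,move L,goto B. Now: state=B, head=-2, tape[-3..1]=00110 (head:  ^)
Step 3: in state B at pos -2, read 0 -> (B,0)->write 1,move L,goto H. Now: state=H, head=-3, tape[-4..1]=001110 (head:  ^)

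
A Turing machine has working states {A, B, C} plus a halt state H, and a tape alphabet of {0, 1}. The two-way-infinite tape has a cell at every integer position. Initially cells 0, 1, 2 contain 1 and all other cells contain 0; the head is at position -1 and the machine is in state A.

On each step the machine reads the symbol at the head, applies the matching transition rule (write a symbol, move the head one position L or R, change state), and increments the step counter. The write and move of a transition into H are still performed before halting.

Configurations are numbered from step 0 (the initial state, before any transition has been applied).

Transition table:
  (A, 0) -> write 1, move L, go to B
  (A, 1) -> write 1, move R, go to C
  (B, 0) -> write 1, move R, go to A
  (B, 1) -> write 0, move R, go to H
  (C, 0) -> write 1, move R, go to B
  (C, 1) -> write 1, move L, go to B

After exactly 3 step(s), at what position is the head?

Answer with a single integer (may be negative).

Answer: 0

Derivation:
Step 1: in state A at pos -1, read 0 -> (A,0)->write 1,move L,goto B. Now: state=B, head=-2, tape[-3..3]=0011110 (head:  ^)
Step 2: in state B at pos -2, read 0 -> (B,0)->write 1,move R,goto A. Now: state=A, head=-1, tape[-3..3]=0111110 (head:   ^)
Step 3: in state A at pos -1, read 1 -> (A,1)->write 1,move R,goto C. Now: state=C, head=0, tape[-3..3]=0111110 (head:    ^)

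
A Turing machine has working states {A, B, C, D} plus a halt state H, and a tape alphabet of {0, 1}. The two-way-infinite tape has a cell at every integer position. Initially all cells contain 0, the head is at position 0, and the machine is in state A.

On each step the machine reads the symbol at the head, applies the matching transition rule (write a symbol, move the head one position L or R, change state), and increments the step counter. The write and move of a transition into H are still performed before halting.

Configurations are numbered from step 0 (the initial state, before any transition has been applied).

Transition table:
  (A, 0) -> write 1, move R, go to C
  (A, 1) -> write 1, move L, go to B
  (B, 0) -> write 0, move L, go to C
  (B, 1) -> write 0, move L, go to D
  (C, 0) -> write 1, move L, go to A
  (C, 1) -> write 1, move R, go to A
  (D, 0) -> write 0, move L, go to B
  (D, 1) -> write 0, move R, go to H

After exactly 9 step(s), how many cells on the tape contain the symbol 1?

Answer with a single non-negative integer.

Step 1: in state A at pos 0, read 0 -> (A,0)->write 1,move R,goto C. Now: state=C, head=1, tape[-1..2]=0100 (head:   ^)
Step 2: in state C at pos 1, read 0 -> (C,0)->write 1,move L,goto A. Now: state=A, head=0, tape[-1..2]=0110 (head:  ^)
Step 3: in state A at pos 0, read 1 -> (A,1)->write 1,move L,goto B. Now: state=B, head=-1, tape[-2..2]=00110 (head:  ^)
Step 4: in state B at pos -1, read 0 -> (B,0)->write 0,move L,goto C. Now: state=C, head=-2, tape[-3..2]=000110 (head:  ^)
Step 5: in state C at pos -2, read 0 -> (C,0)->write 1,move L,goto A. Now: state=A, head=-3, tape[-4..2]=0010110 (head:  ^)
Step 6: in state A at pos -3, read 0 -> (A,0)->write 1,move R,goto C. Now: state=C, head=-2, tape[-4..2]=0110110 (head:   ^)
Step 7: in state C at pos -2, read 1 -> (C,1)->write 1,move R,goto A. Now: state=A, head=-1, tape[-4..2]=0110110 (head:    ^)
Step 8: in state A at pos -1, read 0 -> (A,0)->write 1,move R,goto C. Now: state=C, head=0, tape[-4..2]=0111110 (head:     ^)
Step 9: in state C at pos 0, read 1 -> (C,1)->write 1,move R,goto A. Now: state=A, head=1, tape[-4..2]=0111110 (head:      ^)
Cells containing 1 after step 9: {-3, -2, -1, 0, 1} -> 5 cell(s)

Answer: 5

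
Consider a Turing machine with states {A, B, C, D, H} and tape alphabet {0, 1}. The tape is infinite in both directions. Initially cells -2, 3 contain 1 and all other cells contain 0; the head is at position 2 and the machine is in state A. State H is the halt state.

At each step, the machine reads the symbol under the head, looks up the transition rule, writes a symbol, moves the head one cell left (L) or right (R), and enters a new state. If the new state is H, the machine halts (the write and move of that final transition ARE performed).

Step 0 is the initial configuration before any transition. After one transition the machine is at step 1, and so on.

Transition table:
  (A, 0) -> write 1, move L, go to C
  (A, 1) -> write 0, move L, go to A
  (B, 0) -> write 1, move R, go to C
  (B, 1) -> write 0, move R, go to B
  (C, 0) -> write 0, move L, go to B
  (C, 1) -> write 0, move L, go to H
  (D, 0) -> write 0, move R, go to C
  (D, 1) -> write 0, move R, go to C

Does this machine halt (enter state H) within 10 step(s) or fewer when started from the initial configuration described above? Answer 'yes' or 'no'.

Answer: yes

Derivation:
Step 1: in state A at pos 2, read 0 -> (A,0)->write 1,move L,goto C. Now: state=C, head=1, tape[-3..4]=01000110 (head:     ^)
Step 2: in state C at pos 1, read 0 -> (C,0)->write 0,move L,goto B. Now: state=B, head=0, tape[-3..4]=01000110 (head:    ^)
Step 3: in state B at pos 0, read 0 -> (B,0)->write 1,move R,goto C. Now: state=C, head=1, tape[-3..4]=01010110 (head:     ^)
Step 4: in state C at pos 1, read 0 -> (C,0)->write 0,move L,goto B. Now: state=B, head=0, tape[-3..4]=01010110 (head:    ^)
Step 5: in state B at pos 0, read 1 -> (B,1)->write 0,move R,goto B. Now: state=B, head=1, tape[-3..4]=01000110 (head:     ^)
Step 6: in state B at pos 1, read 0 -> (B,0)->write 1,move R,goto C. Now: state=C, head=2, tape[-3..4]=01001110 (head:      ^)
Step 7: in state C at pos 2, read 1 -> (C,1)->write 0,move L,goto H. Now: state=H, head=1, tape[-3..4]=01001010 (head:     ^)
State H reached at step 7; 7 <= 10 -> yes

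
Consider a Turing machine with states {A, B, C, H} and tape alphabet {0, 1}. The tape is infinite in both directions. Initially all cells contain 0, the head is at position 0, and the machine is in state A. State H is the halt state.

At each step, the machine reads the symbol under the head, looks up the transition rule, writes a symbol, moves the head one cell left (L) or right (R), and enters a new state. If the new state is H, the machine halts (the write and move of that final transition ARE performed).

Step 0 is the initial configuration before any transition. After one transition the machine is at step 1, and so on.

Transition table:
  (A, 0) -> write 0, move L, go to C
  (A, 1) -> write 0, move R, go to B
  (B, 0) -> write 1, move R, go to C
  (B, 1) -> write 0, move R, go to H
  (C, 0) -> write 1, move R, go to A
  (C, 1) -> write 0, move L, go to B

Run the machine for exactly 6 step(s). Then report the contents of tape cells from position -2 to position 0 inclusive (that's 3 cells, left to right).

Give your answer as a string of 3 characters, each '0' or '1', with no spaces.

Answer: 110

Derivation:
Step 1: in state A at pos 0, read 0 -> (A,0)->write 0,move L,goto C. Now: state=C, head=-1, tape[-2..1]=0000 (head:  ^)
Step 2: in state C at pos -1, read 0 -> (C,0)->write 1,move R,goto A. Now: state=A, head=0, tape[-2..1]=0100 (head:   ^)
Step 3: in state A at pos 0, read 0 -> (A,0)->write 0,move L,goto C. Now: state=C, head=-1, tape[-2..1]=0100 (head:  ^)
Step 4: in state C at pos -1, read 1 -> (C,1)->write 0,move L,goto B. Now: state=B, head=-2, tape[-3..1]=00000 (head:  ^)
Step 5: in state B at pos -2, read 0 -> (B,0)->write 1,move R,goto C. Now: state=C, head=-1, tape[-3..1]=01000 (head:   ^)
Step 6: in state C at pos -1, read 0 -> (C,0)->write 1,move R,goto A. Now: state=A, head=0, tape[-3..1]=01100 (head:    ^)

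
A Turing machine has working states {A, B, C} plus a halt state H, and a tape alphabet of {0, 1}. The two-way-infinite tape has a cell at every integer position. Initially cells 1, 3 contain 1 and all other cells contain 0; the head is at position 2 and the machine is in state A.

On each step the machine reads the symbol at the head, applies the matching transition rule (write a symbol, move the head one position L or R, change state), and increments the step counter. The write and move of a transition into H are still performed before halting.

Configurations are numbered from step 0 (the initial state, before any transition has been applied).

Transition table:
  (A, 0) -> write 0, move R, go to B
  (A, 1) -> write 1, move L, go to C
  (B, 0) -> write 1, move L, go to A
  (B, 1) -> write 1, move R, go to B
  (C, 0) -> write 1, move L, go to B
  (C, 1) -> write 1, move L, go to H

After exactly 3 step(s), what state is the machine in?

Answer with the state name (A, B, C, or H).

Step 1: in state A at pos 2, read 0 -> (A,0)->write 0,move R,goto B. Now: state=B, head=3, tape[0..4]=01010 (head:    ^)
Step 2: in state B at pos 3, read 1 -> (B,1)->write 1,move R,goto B. Now: state=B, head=4, tape[0..5]=010100 (head:     ^)
Step 3: in state B at pos 4, read 0 -> (B,0)->write 1,move L,goto A. Now: state=A, head=3, tape[0..5]=010110 (head:    ^)

Answer: A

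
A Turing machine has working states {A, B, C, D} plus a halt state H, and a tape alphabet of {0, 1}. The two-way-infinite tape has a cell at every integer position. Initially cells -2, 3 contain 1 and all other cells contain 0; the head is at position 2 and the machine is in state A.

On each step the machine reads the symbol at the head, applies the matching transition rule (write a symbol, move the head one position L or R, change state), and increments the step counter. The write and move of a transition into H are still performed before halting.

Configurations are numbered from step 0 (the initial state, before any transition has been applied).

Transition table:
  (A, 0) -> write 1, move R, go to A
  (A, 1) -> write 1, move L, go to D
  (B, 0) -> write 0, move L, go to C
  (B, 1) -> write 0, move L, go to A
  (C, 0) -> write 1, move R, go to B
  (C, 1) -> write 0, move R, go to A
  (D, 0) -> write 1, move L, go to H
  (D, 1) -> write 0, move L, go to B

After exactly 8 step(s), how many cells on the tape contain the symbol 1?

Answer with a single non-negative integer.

Answer: 3

Derivation:
Step 1: in state A at pos 2, read 0 -> (A,0)->write 1,move R,goto A. Now: state=A, head=3, tape[-3..4]=01000110 (head:       ^)
Step 2: in state A at pos 3, read 1 -> (A,1)->write 1,move L,goto D. Now: state=D, head=2, tape[-3..4]=01000110 (head:      ^)
Step 3: in state D at pos 2, read 1 -> (D,1)->write 0,move L,goto B. Now: state=B, head=1, tape[-3..4]=01000010 (head:     ^)
Step 4: in state B at pos 1, read 0 -> (B,0)->write 0,move L,goto C. Now: state=C, head=0, tape[-3..4]=01000010 (head:    ^)
Step 5: in state C at pos 0, read 0 -> (C,0)->write 1,move R,goto B. Now: state=B, head=1, tape[-3..4]=01010010 (head:     ^)
Step 6: in state B at pos 1, read 0 -> (B,0)->write 0,move L,goto C. Now: state=C, head=0, tape[-3..4]=01010010 (head:    ^)
Step 7: in state C at pos 0, read 1 -> (C,1)->write 0,move R,goto A. Now: state=A, head=1, tape[-3..4]=01000010 (head:     ^)
Step 8: in state A at pos 1, read 0 -> (A,0)->write 1,move R,goto A. Now: state=A, head=2, tape[-3..4]=01001010 (head:      ^)
Cells containing 1 after step 8: {-2, 1, 3} -> 3 cell(s)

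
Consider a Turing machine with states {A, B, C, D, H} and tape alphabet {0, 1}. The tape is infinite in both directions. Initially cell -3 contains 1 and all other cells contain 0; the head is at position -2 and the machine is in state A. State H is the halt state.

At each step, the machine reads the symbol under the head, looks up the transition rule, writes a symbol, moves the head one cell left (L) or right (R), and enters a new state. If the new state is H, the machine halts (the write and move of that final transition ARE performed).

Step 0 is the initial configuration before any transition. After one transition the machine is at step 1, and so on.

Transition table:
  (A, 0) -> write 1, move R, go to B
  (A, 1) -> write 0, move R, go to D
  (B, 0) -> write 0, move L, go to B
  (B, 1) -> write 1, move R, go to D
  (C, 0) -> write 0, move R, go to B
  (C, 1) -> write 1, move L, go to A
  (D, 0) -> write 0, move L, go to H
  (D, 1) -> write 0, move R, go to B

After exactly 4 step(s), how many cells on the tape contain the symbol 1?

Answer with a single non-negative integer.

Answer: 2

Derivation:
Step 1: in state A at pos -2, read 0 -> (A,0)->write 1,move R,goto B. Now: state=B, head=-1, tape[-4..0]=01100 (head:    ^)
Step 2: in state B at pos -1, read 0 -> (B,0)->write 0,move L,goto B. Now: state=B, head=-2, tape[-4..0]=01100 (head:   ^)
Step 3: in state B at pos -2, read 1 -> (B,1)->write 1,move R,goto D. Now: state=D, head=-1, tape[-4..0]=01100 (head:    ^)
Step 4: in state D at pos -1, read 0 -> (D,0)->write 0,move L,goto H. Now: state=H, head=-2, tape[-4..0]=01100 (head:   ^)
Cells containing 1 after step 4: {-3, -2} -> 2 cell(s)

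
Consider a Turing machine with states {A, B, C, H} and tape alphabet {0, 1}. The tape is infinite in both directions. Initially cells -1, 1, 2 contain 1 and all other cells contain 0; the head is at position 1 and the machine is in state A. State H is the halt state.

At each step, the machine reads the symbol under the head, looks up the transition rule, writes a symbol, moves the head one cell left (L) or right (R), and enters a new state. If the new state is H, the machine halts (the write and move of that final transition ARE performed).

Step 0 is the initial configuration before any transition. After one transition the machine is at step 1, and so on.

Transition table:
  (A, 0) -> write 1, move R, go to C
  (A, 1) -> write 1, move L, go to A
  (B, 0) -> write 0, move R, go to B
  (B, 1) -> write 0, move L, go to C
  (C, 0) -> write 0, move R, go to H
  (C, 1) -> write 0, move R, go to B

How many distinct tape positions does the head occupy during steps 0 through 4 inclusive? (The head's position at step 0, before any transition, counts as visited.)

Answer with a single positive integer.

Answer: 3

Derivation:
Step 1: in state A at pos 1, read 1 -> (A,1)->write 1,move L,goto A. Now: state=A, head=0, tape[-2..3]=010110 (head:   ^)
Step 2: in state A at pos 0, read 0 -> (A,0)->write 1,move R,goto C. Now: state=C, head=1, tape[-2..3]=011110 (head:    ^)
Step 3: in state C at pos 1, read 1 -> (C,1)->write 0,move R,goto B. Now: state=B, head=2, tape[-2..3]=011010 (head:     ^)
Step 4: in state B at pos 2, read 1 -> (B,1)->write 0,move L,goto C. Now: state=C, head=1, tape[-2..3]=011000 (head:    ^)
Head positions at steps 0..4: starting at 1, distinct positions visited = {0, 1, 2} -> 3 position(s)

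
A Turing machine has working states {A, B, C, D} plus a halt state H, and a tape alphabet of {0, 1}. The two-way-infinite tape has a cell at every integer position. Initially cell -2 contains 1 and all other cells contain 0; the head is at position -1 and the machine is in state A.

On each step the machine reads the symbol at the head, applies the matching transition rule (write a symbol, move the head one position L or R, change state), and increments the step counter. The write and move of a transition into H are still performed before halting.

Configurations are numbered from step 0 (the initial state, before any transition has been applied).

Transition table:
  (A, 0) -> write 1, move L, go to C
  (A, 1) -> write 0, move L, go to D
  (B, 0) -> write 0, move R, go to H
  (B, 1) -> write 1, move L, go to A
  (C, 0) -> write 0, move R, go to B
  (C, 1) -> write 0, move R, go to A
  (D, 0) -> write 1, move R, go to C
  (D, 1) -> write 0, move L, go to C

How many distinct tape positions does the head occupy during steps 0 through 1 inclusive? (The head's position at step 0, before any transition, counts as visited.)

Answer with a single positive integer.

Answer: 2

Derivation:
Step 1: in state A at pos -1, read 0 -> (A,0)->write 1,move L,goto C. Now: state=C, head=-2, tape[-3..0]=0110 (head:  ^)
Head positions at steps 0..1: starting at -1, distinct positions visited = {-2, -1} -> 2 position(s)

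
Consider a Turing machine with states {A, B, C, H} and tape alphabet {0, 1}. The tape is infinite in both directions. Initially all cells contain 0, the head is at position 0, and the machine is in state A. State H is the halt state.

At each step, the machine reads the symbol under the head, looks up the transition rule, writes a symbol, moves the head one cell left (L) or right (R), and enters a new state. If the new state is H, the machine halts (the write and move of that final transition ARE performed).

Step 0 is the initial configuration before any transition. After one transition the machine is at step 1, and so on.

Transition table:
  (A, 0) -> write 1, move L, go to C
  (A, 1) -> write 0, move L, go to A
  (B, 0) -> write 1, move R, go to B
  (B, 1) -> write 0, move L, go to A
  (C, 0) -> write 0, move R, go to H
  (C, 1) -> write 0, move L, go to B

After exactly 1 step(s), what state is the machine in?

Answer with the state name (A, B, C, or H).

Step 1: in state A at pos 0, read 0 -> (A,0)->write 1,move L,goto C. Now: state=C, head=-1, tape[-2..1]=0010 (head:  ^)

Answer: C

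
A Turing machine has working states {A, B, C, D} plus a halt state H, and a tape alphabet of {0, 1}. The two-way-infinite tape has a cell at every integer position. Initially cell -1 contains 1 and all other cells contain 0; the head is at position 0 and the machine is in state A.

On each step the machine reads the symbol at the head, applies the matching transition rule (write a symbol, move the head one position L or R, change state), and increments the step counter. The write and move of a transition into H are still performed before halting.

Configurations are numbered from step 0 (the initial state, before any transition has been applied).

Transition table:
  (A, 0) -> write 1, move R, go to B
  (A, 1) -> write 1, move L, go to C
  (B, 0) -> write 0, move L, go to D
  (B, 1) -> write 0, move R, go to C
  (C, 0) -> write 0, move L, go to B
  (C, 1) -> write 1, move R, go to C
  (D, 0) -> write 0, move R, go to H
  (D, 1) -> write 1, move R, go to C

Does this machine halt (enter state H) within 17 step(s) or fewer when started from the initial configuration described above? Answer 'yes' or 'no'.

Step 1: in state A at pos 0, read 0 -> (A,0)->write 1,move R,goto B. Now: state=B, head=1, tape[-2..2]=01100 (head:    ^)
Step 2: in state B at pos 1, read 0 -> (B,0)->write 0,move L,goto D. Now: state=D, head=0, tape[-2..2]=01100 (head:   ^)
Step 3: in state D at pos 0, read 1 -> (D,1)->write 1,move R,goto C. Now: state=C, head=1, tape[-2..2]=01100 (head:    ^)
Step 4: in state C at pos 1, read 0 -> (C,0)->write 0,move L,goto B. Now: state=B, head=0, tape[-2..2]=01100 (head:   ^)
Step 5: in state B at pos 0, read 1 -> (B,1)->write 0,move R,goto C. Now: state=C, head=1, tape[-2..2]=01000 (head:    ^)
Step 6: in state C at pos 1, read 0 -> (C,0)->write 0,move L,goto B. Now: state=B, head=0, tape[-2..2]=01000 (head:   ^)
Step 7: in state B at pos 0, read 0 -> (B,0)->write 0,move L,goto D. Now: state=D, head=-1, tape[-2..2]=01000 (head:  ^)
Step 8: in state D at pos -1, read 1 -> (D,1)->write 1,move R,goto C. Now: state=C, head=0, tape[-2..2]=01000 (head:   ^)
Step 9: in state C at pos 0, read 0 -> (C,0)->write 0,move L,goto B. Now: state=B, head=-1, tape[-2..2]=01000 (head:  ^)
Step 10: in state B at pos -1, read 1 -> (B,1)->write 0,move R,goto C. Now: state=C, head=0, tape[-2..2]=00000 (head:   ^)
Step 11: in state C at pos 0, read 0 -> (C,0)->write 0,move L,goto B. Now: state=B, head=-1, tape[-2..2]=00000 (head:  ^)
Step 12: in state B at pos -1, read 0 -> (B,0)->write 0,move L,goto D. Now: state=D, head=-2, tape[-3..2]=000000 (head:  ^)
Step 13: in state D at pos -2, read 0 -> (D,0)->write 0,move R,goto H. Now: state=H, head=-1, tape[-3..2]=000000 (head:   ^)
State H reached at step 13; 13 <= 17 -> yes

Answer: yes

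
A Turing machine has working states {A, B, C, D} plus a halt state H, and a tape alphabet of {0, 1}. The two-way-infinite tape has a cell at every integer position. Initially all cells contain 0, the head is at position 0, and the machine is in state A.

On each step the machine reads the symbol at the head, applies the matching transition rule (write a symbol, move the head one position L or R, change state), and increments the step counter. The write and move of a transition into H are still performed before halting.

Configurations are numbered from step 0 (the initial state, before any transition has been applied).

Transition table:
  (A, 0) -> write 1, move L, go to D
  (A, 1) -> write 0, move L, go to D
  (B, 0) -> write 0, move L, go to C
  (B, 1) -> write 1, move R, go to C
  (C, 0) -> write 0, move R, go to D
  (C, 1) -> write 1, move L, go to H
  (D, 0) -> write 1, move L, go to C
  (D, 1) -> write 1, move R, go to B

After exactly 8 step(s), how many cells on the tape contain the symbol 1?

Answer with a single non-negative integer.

Answer: 3

Derivation:
Step 1: in state A at pos 0, read 0 -> (A,0)->write 1,move L,goto D. Now: state=D, head=-1, tape[-2..1]=0010 (head:  ^)
Step 2: in state D at pos -1, read 0 -> (D,0)->write 1,move L,goto C. Now: state=C, head=-2, tape[-3..1]=00110 (head:  ^)
Step 3: in state C at pos -2, read 0 -> (C,0)->write 0,move R,goto D. Now: state=D, head=-1, tape[-3..1]=00110 (head:   ^)
Step 4: in state D at pos -1, read 1 -> (D,1)->write 1,move R,goto B. Now: state=B, head=0, tape[-3..1]=00110 (head:    ^)
Step 5: in state B at pos 0, read 1 -> (B,1)->write 1,move R,goto C. Now: state=C, head=1, tape[-3..2]=001100 (head:     ^)
Step 6: in state C at pos 1, read 0 -> (C,0)->write 0,move R,goto D. Now: state=D, head=2, tape[-3..3]=0011000 (head:      ^)
Step 7: in state D at pos 2, read 0 -> (D,0)->write 1,move L,goto C. Now: state=C, head=1, tape[-3..3]=0011010 (head:     ^)
Step 8: in state C at pos 1, read 0 -> (C,0)->write 0,move R,goto D. Now: state=D, head=2, tape[-3..3]=0011010 (head:      ^)
Cells containing 1 after step 8: {-1, 0, 2} -> 3 cell(s)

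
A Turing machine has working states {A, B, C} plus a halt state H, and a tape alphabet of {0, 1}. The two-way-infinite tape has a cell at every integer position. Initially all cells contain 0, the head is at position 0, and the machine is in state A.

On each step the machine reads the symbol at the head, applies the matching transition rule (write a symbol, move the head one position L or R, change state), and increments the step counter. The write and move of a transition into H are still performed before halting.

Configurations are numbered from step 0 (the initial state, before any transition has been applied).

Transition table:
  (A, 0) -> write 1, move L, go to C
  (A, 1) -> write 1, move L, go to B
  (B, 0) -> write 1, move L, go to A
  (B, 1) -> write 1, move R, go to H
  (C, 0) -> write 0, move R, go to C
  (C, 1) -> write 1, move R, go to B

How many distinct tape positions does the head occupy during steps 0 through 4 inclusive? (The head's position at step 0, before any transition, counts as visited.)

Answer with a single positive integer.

Answer: 3

Derivation:
Step 1: in state A at pos 0, read 0 -> (A,0)->write 1,move L,goto C. Now: state=C, head=-1, tape[-2..1]=0010 (head:  ^)
Step 2: in state C at pos -1, read 0 -> (C,0)->write 0,move R,goto C. Now: state=C, head=0, tape[-2..1]=0010 (head:   ^)
Step 3: in state C at pos 0, read 1 -> (C,1)->write 1,move R,goto B. Now: state=B, head=1, tape[-2..2]=00100 (head:    ^)
Step 4: in state B at pos 1, read 0 -> (B,0)->write 1,move L,goto A. Now: state=A, head=0, tape[-2..2]=00110 (head:   ^)
Head positions at steps 0..4: starting at 0, distinct positions visited = {-1, 0, 1} -> 3 position(s)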